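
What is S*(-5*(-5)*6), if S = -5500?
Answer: -825000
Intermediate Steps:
S*(-5*(-5)*6) = -5500*(-5*(-5))*6 = -137500*6 = -5500*150 = -825000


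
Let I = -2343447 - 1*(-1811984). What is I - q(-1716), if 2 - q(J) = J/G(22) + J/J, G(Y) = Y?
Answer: -531542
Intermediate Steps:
I = -531463 (I = -2343447 + 1811984 = -531463)
q(J) = 1 - J/22 (q(J) = 2 - (J/22 + J/J) = 2 - (J*(1/22) + 1) = 2 - (J/22 + 1) = 2 - (1 + J/22) = 2 + (-1 - J/22) = 1 - J/22)
I - q(-1716) = -531463 - (1 - 1/22*(-1716)) = -531463 - (1 + 78) = -531463 - 1*79 = -531463 - 79 = -531542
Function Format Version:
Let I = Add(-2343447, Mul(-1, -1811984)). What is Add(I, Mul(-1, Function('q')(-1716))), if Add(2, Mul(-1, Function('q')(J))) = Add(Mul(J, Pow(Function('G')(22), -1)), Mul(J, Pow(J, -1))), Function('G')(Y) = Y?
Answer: -531542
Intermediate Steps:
I = -531463 (I = Add(-2343447, 1811984) = -531463)
Function('q')(J) = Add(1, Mul(Rational(-1, 22), J)) (Function('q')(J) = Add(2, Mul(-1, Add(Mul(J, Pow(22, -1)), Mul(J, Pow(J, -1))))) = Add(2, Mul(-1, Add(Mul(J, Rational(1, 22)), 1))) = Add(2, Mul(-1, Add(Mul(Rational(1, 22), J), 1))) = Add(2, Mul(-1, Add(1, Mul(Rational(1, 22), J)))) = Add(2, Add(-1, Mul(Rational(-1, 22), J))) = Add(1, Mul(Rational(-1, 22), J)))
Add(I, Mul(-1, Function('q')(-1716))) = Add(-531463, Mul(-1, Add(1, Mul(Rational(-1, 22), -1716)))) = Add(-531463, Mul(-1, Add(1, 78))) = Add(-531463, Mul(-1, 79)) = Add(-531463, -79) = -531542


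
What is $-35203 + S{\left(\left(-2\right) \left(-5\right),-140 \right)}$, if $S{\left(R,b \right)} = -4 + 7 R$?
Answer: $-35137$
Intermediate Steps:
$-35203 + S{\left(\left(-2\right) \left(-5\right),-140 \right)} = -35203 - \left(4 - 7 \left(\left(-2\right) \left(-5\right)\right)\right) = -35203 + \left(-4 + 7 \cdot 10\right) = -35203 + \left(-4 + 70\right) = -35203 + 66 = -35137$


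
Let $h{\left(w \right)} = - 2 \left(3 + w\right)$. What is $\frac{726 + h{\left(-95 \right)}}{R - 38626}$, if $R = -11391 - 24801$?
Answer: $- \frac{455}{37409} \approx -0.012163$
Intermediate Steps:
$R = -36192$
$h{\left(w \right)} = -6 - 2 w$
$\frac{726 + h{\left(-95 \right)}}{R - 38626} = \frac{726 - -184}{-36192 - 38626} = \frac{726 + \left(-6 + 190\right)}{-74818} = \left(726 + 184\right) \left(- \frac{1}{74818}\right) = 910 \left(- \frac{1}{74818}\right) = - \frac{455}{37409}$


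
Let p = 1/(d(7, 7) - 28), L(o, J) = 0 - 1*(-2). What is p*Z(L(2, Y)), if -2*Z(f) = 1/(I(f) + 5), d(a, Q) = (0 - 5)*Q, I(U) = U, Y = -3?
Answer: 1/882 ≈ 0.0011338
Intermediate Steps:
d(a, Q) = -5*Q
L(o, J) = 2 (L(o, J) = 0 + 2 = 2)
p = -1/63 (p = 1/(-5*7 - 28) = 1/(-35 - 28) = 1/(-63) = -1/63 ≈ -0.015873)
Z(f) = -1/(2*(5 + f)) (Z(f) = -1/(2*(f + 5)) = -1/(2*(5 + f)))
p*Z(L(2, Y)) = -(-1)/(63*(10 + 2*2)) = -(-1)/(63*(10 + 4)) = -(-1)/(63*14) = -1/63*(-1/14) = 1/882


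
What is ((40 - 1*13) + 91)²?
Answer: 13924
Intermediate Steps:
((40 - 1*13) + 91)² = ((40 - 13) + 91)² = (27 + 91)² = 118² = 13924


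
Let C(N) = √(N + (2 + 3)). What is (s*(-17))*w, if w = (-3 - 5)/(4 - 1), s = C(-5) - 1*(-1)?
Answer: 136/3 ≈ 45.333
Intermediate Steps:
C(N) = √(5 + N) (C(N) = √(N + 5) = √(5 + N))
s = 1 (s = √(5 - 5) - 1*(-1) = √0 + 1 = 0 + 1 = 1)
w = -8/3 ≈ -2.6667
(s*(-17))*w = (1*(-17))*(-8/3) = -17*(-8/3) = 136/3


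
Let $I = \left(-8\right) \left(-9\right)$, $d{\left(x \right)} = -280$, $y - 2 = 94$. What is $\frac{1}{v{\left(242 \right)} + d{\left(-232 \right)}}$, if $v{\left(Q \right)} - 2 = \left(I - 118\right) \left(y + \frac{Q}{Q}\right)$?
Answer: $- \frac{1}{4740} \approx -0.00021097$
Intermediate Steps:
$y = 96$ ($y = 2 + 94 = 96$)
$I = 72$
$v{\left(Q \right)} = -4460$ ($v{\left(Q \right)} = 2 + \left(72 - 118\right) \left(96 + \frac{Q}{Q}\right) = 2 - 46 \left(96 + 1\right) = 2 - 4462 = -4460$)
$\frac{1}{v{\left(242 \right)} + d{\left(-232 \right)}} = \frac{1}{-4460 - 280} = \frac{1}{-4740} = - \frac{1}{4740}$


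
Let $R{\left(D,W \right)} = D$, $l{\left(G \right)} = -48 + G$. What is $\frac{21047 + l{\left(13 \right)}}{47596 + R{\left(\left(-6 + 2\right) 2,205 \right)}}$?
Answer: $\frac{5253}{11897} \approx 0.44154$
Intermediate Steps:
$\frac{21047 + l{\left(13 \right)}}{47596 + R{\left(\left(-6 + 2\right) 2,205 \right)}} = \frac{21047 + \left(-48 + 13\right)}{47596 + \left(-6 + 2\right) 2} = \frac{21047 - 35}{47596 - 8} = \frac{21012}{47596 - 8} = \frac{21012}{47588} = 21012 \cdot \frac{1}{47588} = \frac{5253}{11897}$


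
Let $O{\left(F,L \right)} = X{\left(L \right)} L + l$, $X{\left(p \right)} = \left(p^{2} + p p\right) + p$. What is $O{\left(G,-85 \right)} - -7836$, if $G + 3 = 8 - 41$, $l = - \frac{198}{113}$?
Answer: $- \frac{137090555}{113} \approx -1.2132 \cdot 10^{6}$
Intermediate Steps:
$l = - \frac{198}{113}$ ($l = \left(-198\right) \frac{1}{113} = - \frac{198}{113} \approx -1.7522$)
$X{\left(p \right)} = p + 2 p^{2}$ ($X{\left(p \right)} = \left(p^{2} + p^{2}\right) + p = 2 p^{2} + p = p + 2 p^{2}$)
$G = -36$ ($G = -3 + \left(8 - 41\right) = -3 - 33 = -36$)
$O{\left(F,L \right)} = - \frac{198}{113} + L^{2} \left(1 + 2 L\right)$ ($O{\left(F,L \right)} = L \left(1 + 2 L\right) L - \frac{198}{113} = L^{2} \left(1 + 2 L\right) - \frac{198}{113} = - \frac{198}{113} + L^{2} \left(1 + 2 L\right)$)
$O{\left(G,-85 \right)} - -7836 = \left(- \frac{198}{113} + \left(-85\right)^{2} + 2 \left(-85\right)^{3}\right) - -7836 = \left(- \frac{198}{113} + 7225 + 2 \left(-614125\right)\right) + 7836 = \left(- \frac{198}{113} + 7225 - 1228250\right) + 7836 = - \frac{137976023}{113} + 7836 = - \frac{137090555}{113}$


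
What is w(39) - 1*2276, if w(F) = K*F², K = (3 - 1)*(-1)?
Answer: -5318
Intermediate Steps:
K = -2 (K = 2*(-1) = -2)
w(F) = -2*F²
w(39) - 1*2276 = -2*39² - 1*2276 = -2*1521 - 2276 = -3042 - 2276 = -5318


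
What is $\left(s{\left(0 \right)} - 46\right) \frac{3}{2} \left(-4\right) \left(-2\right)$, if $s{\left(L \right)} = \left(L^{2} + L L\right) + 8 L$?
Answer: $-552$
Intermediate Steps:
$s{\left(L \right)} = 2 L^{2} + 8 L$ ($s{\left(L \right)} = \left(L^{2} + L^{2}\right) + 8 L = 2 L^{2} + 8 L$)
$\left(s{\left(0 \right)} - 46\right) \frac{3}{2} \left(-4\right) \left(-2\right) = \left(2 \cdot 0 \left(4 + 0\right) - 46\right) \frac{3}{2} \left(-4\right) \left(-2\right) = \left(2 \cdot 0 \cdot 4 - 46\right) 3 \cdot \frac{1}{2} \left(-4\right) \left(-2\right) = \left(0 - 46\right) \frac{3}{2} \left(-4\right) \left(-2\right) = - 46 \left(\left(-6\right) \left(-2\right)\right) = \left(-46\right) 12 = -552$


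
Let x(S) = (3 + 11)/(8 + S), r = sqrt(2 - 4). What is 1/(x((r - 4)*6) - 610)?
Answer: -5564/3397841 + 7*I*sqrt(2)/10193523 ≈ -0.0016375 + 9.7115e-7*I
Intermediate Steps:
r = I*sqrt(2) (r = sqrt(-2) = I*sqrt(2) ≈ 1.4142*I)
x(S) = 14/(8 + S)
1/(x((r - 4)*6) - 610) = 1/(14/(8 + (I*sqrt(2) - 4)*6) - 610) = 1/(14/(8 + (-4 + I*sqrt(2))*6) - 610) = 1/(14/(8 + (-24 + 6*I*sqrt(2))) - 610) = 1/(14/(-16 + 6*I*sqrt(2)) - 610) = 1/(-610 + 14/(-16 + 6*I*sqrt(2)))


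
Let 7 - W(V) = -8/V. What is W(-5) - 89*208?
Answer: -92533/5 ≈ -18507.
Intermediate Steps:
W(V) = 7 + 8/V (W(V) = 7 - (-8)/V = 7 + 8/V)
W(-5) - 89*208 = (7 + 8/(-5)) - 89*208 = (7 + 8*(-⅕)) - 18512 = (7 - 8/5) - 18512 = 27/5 - 18512 = -92533/5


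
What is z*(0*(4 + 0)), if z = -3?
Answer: 0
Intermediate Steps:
z*(0*(4 + 0)) = -0*(4 + 0) = -0*4 = -3*0 = 0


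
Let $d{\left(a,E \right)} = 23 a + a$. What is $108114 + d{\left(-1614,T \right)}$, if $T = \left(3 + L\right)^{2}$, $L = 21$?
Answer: $69378$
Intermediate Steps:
$T = 576$ ($T = \left(3 + 21\right)^{2} = 24^{2} = 576$)
$d{\left(a,E \right)} = 24 a$
$108114 + d{\left(-1614,T \right)} = 108114 + 24 \left(-1614\right) = 108114 - 38736 = 69378$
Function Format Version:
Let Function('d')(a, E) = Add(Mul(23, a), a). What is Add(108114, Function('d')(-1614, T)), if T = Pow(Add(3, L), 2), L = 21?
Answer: 69378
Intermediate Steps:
T = 576 (T = Pow(Add(3, 21), 2) = Pow(24, 2) = 576)
Function('d')(a, E) = Mul(24, a)
Add(108114, Function('d')(-1614, T)) = Add(108114, Mul(24, -1614)) = Add(108114, -38736) = 69378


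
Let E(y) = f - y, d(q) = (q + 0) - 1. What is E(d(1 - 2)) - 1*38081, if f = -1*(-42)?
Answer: -38037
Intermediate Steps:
f = 42
d(q) = -1 + q (d(q) = q - 1 = -1 + q)
E(y) = 42 - y
E(d(1 - 2)) - 1*38081 = (42 - (-1 + (1 - 2))) - 1*38081 = (42 - (-1 - 1)) - 38081 = (42 - 1*(-2)) - 38081 = (42 + 2) - 38081 = 44 - 38081 = -38037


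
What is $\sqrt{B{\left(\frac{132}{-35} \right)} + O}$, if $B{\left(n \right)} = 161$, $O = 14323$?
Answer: $2 \sqrt{3621} \approx 120.35$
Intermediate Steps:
$\sqrt{B{\left(\frac{132}{-35} \right)} + O} = \sqrt{161 + 14323} = \sqrt{14484} = 2 \sqrt{3621}$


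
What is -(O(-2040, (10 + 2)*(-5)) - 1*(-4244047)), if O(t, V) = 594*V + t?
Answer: -4206367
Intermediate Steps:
O(t, V) = t + 594*V
-(O(-2040, (10 + 2)*(-5)) - 1*(-4244047)) = -((-2040 + 594*((10 + 2)*(-5))) - 1*(-4244047)) = -((-2040 + 594*(12*(-5))) + 4244047) = -((-2040 + 594*(-60)) + 4244047) = -((-2040 - 35640) + 4244047) = -(-37680 + 4244047) = -1*4206367 = -4206367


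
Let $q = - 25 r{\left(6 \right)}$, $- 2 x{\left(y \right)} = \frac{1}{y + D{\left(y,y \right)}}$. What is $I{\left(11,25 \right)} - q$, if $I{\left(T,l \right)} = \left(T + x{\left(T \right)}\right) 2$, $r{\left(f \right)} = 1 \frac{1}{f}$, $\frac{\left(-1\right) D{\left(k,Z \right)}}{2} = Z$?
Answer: $\frac{1733}{66} \approx 26.258$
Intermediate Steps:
$D{\left(k,Z \right)} = - 2 Z$
$r{\left(f \right)} = \frac{1}{f}$
$x{\left(y \right)} = \frac{1}{2 y}$ ($x{\left(y \right)} = - \frac{1}{2 \left(y - 2 y\right)} = - \frac{1}{2 \left(- y\right)} = - \frac{\left(-1\right) \frac{1}{y}}{2} = \frac{1}{2 y}$)
$q = - \frac{25}{6} \approx -4.1667$
$I{\left(T,l \right)} = \frac{1}{T} + 2 T$ ($I{\left(T,l \right)} = \left(T + \frac{1}{2 T}\right) 2 = \frac{1}{T} + 2 T$)
$I{\left(11,25 \right)} - q = \left(\frac{1}{11} + 2 \cdot 11\right) - - \frac{25}{6} = \left(\frac{1}{11} + 22\right) + \frac{25}{6} = \frac{243}{11} + \frac{25}{6} = \frac{1733}{66}$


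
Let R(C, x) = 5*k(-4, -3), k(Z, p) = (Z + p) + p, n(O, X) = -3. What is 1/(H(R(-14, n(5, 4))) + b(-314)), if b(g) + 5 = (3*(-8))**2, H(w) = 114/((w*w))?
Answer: 1250/713807 ≈ 0.0017512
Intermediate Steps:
k(Z, p) = Z + 2*p
R(C, x) = -50 (R(C, x) = 5*(-4 + 2*(-3)) = 5*(-4 - 6) = 5*(-10) = -50)
H(w) = 114/w**2 (H(w) = 114/(w**2) = 114/w**2)
b(g) = 571 (b(g) = -5 + (3*(-8))**2 = -5 + (-24)**2 = -5 + 576 = 571)
1/(H(R(-14, n(5, 4))) + b(-314)) = 1/(114/(-50)**2 + 571) = 1/(114*(1/2500) + 571) = 1/(57/1250 + 571) = 1/(713807/1250) = 1250/713807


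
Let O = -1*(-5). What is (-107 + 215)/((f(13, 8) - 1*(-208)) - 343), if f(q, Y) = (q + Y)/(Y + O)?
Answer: -234/289 ≈ -0.80969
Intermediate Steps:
O = 5
f(q, Y) = (Y + q)/(5 + Y) (f(q, Y) = (q + Y)/(Y + 5) = (Y + q)/(5 + Y))
(-107 + 215)/((f(13, 8) - 1*(-208)) - 343) = (-107 + 215)/(((8 + 13)/(5 + 8) - 1*(-208)) - 343) = 108/((21/13 + 208) - 343) = 108/(2725/13 - 343) = 108/(-1734/13) = 108*(-13/1734) = -234/289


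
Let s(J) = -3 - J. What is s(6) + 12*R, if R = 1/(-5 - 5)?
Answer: -51/5 ≈ -10.200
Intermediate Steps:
R = -⅒ (R = 1/(-10) = -⅒ ≈ -0.10000)
s(6) + 12*R = (-3 - 1*6) + 12*(-⅒) = (-3 - 6) - 6/5 = -9 - 6/5 = -51/5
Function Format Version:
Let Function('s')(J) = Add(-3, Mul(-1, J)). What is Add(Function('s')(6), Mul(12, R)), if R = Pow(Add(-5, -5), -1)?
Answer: Rational(-51, 5) ≈ -10.200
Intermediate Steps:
R = Rational(-1, 10) (R = Pow(-10, -1) = Rational(-1, 10) ≈ -0.10000)
Add(Function('s')(6), Mul(12, R)) = Add(Add(-3, Mul(-1, 6)), Mul(12, Rational(-1, 10))) = Add(Add(-3, -6), Rational(-6, 5)) = Add(-9, Rational(-6, 5)) = Rational(-51, 5)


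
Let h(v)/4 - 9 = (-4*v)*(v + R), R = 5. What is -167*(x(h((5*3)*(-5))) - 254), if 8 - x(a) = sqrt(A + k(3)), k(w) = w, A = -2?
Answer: 41249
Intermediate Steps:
h(v) = 36 - 16*v*(5 + v) (h(v) = 36 + 4*((-4*v)*(v + 5)) = 36 + 4*((-4*v)*(5 + v)) = 36 + 4*(-4*v*(5 + v)) = 36 - 16*v*(5 + v))
x(a) = 7 (x(a) = 8 - sqrt(-2 + 3) = 8 - sqrt(1) = 8 - 1*1 = 8 - 1 = 7)
-167*(x(h((5*3)*(-5))) - 254) = -167*(7 - 254) = -167*(-247) = 41249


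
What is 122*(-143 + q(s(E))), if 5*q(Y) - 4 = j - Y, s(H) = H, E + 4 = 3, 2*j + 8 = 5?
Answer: -86803/5 ≈ -17361.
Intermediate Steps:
j = -3/2 (j = -4 + (½)*5 = -4 + 5/2 = -3/2 ≈ -1.5000)
E = -1 (E = -4 + 3 = -1)
q(Y) = ½ - Y/5 (q(Y) = ⅘ + (-3/2 - Y)/5 = ⅘ + (-3/10 - Y/5) = ½ - Y/5)
122*(-143 + q(s(E))) = 122*(-143 + (½ - ⅕*(-1))) = 122*(-143 + (½ + ⅕)) = 122*(-143 + 7/10) = 122*(-1423/10) = -86803/5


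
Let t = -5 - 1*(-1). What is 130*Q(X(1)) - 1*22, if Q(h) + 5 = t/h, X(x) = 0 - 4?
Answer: -542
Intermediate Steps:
X(x) = -4
t = -4 (t = -5 + 1 = -4)
Q(h) = -5 - 4/h
130*Q(X(1)) - 1*22 = 130*(-5 - 4/(-4)) - 1*22 = 130*(-5 - 4*(-1/4)) - 22 = 130*(-5 + 1) - 22 = 130*(-4) - 22 = -520 - 22 = -542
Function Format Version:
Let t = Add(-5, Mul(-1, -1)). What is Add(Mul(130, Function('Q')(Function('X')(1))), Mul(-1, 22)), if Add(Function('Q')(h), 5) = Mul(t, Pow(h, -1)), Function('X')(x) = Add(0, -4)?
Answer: -542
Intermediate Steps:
Function('X')(x) = -4
t = -4 (t = Add(-5, 1) = -4)
Function('Q')(h) = Add(-5, Mul(-4, Pow(h, -1)))
Add(Mul(130, Function('Q')(Function('X')(1))), Mul(-1, 22)) = Add(Mul(130, Add(-5, Mul(-4, Pow(-4, -1)))), Mul(-1, 22)) = Add(Mul(130, Add(-5, Mul(-4, Rational(-1, 4)))), -22) = Add(Mul(130, Add(-5, 1)), -22) = Add(Mul(130, -4), -22) = Add(-520, -22) = -542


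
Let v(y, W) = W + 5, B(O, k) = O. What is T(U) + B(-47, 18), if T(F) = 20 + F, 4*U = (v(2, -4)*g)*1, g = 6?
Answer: -51/2 ≈ -25.500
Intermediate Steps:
v(y, W) = 5 + W
U = 3/2 (U = (((5 - 4)*6)*1)/4 = ((1*6)*1)/4 = (6*1)/4 = (¼)*6 = 3/2 ≈ 1.5000)
T(U) + B(-47, 18) = (20 + 3/2) - 47 = 43/2 - 47 = -51/2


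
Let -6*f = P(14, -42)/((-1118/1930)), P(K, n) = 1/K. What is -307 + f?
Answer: -14414527/46956 ≈ -306.98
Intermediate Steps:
f = 965/46956 (f = -1/(6*14*((-1118/1930))) = -1/(84*((-1118*1/1930))) = -1/(84*(-559/965)) = -(-965)/(84*559) = -⅙*(-965/7826) = 965/46956 ≈ 0.020551)
-307 + f = -307 + 965/46956 = -14414527/46956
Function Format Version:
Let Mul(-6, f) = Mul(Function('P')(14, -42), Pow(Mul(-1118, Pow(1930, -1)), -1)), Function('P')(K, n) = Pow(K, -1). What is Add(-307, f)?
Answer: Rational(-14414527, 46956) ≈ -306.98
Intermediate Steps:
f = Rational(965, 46956) (f = Mul(Rational(-1, 6), Mul(Pow(14, -1), Pow(Mul(-1118, Pow(1930, -1)), -1))) = Mul(Rational(-1, 6), Mul(Rational(1, 14), Pow(Mul(-1118, Rational(1, 1930)), -1))) = Mul(Rational(-1, 6), Mul(Rational(1, 14), Pow(Rational(-559, 965), -1))) = Mul(Rational(-1, 6), Mul(Rational(1, 14), Rational(-965, 559))) = Mul(Rational(-1, 6), Rational(-965, 7826)) = Rational(965, 46956) ≈ 0.020551)
Add(-307, f) = Add(-307, Rational(965, 46956)) = Rational(-14414527, 46956)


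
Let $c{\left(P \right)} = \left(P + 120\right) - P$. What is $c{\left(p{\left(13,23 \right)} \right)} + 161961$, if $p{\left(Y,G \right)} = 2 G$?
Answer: $162081$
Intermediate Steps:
$c{\left(P \right)} = 120$ ($c{\left(P \right)} = \left(120 + P\right) - P = 120$)
$c{\left(p{\left(13,23 \right)} \right)} + 161961 = 120 + 161961 = 162081$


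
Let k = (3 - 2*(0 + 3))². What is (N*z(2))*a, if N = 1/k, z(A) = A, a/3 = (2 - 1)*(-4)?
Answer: -8/3 ≈ -2.6667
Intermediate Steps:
a = -12 (a = 3*((2 - 1)*(-4)) = 3*(1*(-4)) = 3*(-4) = -12)
k = 9 (k = (3 - 2*3)² = (3 - 6)² = (-3)² = 9)
N = ⅑ (N = 1/9 = ⅑ ≈ 0.11111)
(N*z(2))*a = ((⅑)*2)*(-12) = (2/9)*(-12) = -8/3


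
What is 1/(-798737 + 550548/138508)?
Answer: -34627/27657728462 ≈ -1.2520e-6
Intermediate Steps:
1/(-798737 + 550548/138508) = 1/(-798737 + 550548*(1/138508)) = 1/(-798737 + 137637/34627) = 1/(-27657728462/34627) = -34627/27657728462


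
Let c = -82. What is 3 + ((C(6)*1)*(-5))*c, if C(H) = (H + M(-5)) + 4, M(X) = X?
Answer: 2053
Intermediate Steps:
C(H) = -1 + H (C(H) = (H - 5) + 4 = (-5 + H) + 4 = -1 + H)
3 + ((C(6)*1)*(-5))*c = 3 + (((-1 + 6)*1)*(-5))*(-82) = 3 + ((5*1)*(-5))*(-82) = 3 + (5*(-5))*(-82) = 3 - 25*(-82) = 3 + 2050 = 2053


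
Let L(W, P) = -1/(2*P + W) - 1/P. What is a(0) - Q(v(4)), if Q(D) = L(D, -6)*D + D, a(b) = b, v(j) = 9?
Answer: -27/2 ≈ -13.500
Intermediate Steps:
L(W, P) = -1/P - 1/(W + 2*P) (L(W, P) = -1/(W + 2*P) - 1/P = -1/P - 1/(W + 2*P))
Q(D) = D - D*(18 - D)/(6*(-12 + D)) (Q(D) = ((-D - 3*(-6))/((-6)*(D + 2*(-6))))*D + D = (-(-D + 18)/(6*(D - 12)))*D + D = (-(18 - D)/(6*(-12 + D)))*D + D = -D*(18 - D)/(6*(-12 + D)) + D = D - D*(18 - D)/(6*(-12 + D)))
a(0) - Q(v(4)) = 0 - 9*(-90 + 7*9)/(6*(-12 + 9)) = 0 - 9*(-90 + 63)/(6*(-3)) = 0 - 9*(-1)*(-27)/(6*3) = 0 - 1*27/2 = 0 - 27/2 = -27/2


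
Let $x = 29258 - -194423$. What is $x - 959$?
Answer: $222722$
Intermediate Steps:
$x = 223681$ ($x = 29258 + 194423 = 223681$)
$x - 959 = 223681 - 959 = 222722$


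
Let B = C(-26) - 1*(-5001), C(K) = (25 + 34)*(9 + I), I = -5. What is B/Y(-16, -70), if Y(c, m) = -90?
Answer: -5237/90 ≈ -58.189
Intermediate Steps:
C(K) = 236 (C(K) = (25 + 34)*(9 - 5) = 59*4 = 236)
B = 5237 (B = 236 - 1*(-5001) = 236 + 5001 = 5237)
B/Y(-16, -70) = 5237/(-90) = 5237*(-1/90) = -5237/90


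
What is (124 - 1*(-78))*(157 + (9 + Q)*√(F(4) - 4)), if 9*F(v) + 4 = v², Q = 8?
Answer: 31714 + 6868*I*√6/3 ≈ 31714.0 + 5607.7*I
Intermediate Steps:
F(v) = -4/9 + v²/9
(124 - 1*(-78))*(157 + (9 + Q)*√(F(4) - 4)) = (124 - 1*(-78))*(157 + (9 + 8)*√((-4/9 + (⅑)*4²) - 4)) = (124 + 78)*(157 + 17*√((-4/9 + (⅑)*16) - 4)) = 202*(157 + 17*√((-4/9 + 16/9) - 4)) = 202*(157 + 17*√(4/3 - 4)) = 202*(157 + 17*√(-8/3)) = 202*(157 + 17*(2*I*√6/3)) = 202*(157 + 34*I*√6/3) = 31714 + 6868*I*√6/3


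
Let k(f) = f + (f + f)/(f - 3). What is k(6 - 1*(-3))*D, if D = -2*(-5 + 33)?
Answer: -672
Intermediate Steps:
k(f) = f + 2*f/(-3 + f) (k(f) = f + (2*f)/(-3 + f) = f + 2*f/(-3 + f))
D = -56 (D = -2*28 = -56)
k(6 - 1*(-3))*D = ((6 - 1*(-3))*(-1 + (6 - 1*(-3)))/(-3 + (6 - 1*(-3))))*(-56) = ((6 + 3)*(-1 + (6 + 3))/(-3 + (6 + 3)))*(-56) = (9*(-1 + 9)/(-3 + 9))*(-56) = (9*8/6)*(-56) = (9*(⅙)*8)*(-56) = 12*(-56) = -672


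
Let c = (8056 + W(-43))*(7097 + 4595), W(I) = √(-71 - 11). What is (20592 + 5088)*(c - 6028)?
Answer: 2418663712320 + 300250560*I*√82 ≈ 2.4187e+12 + 2.7189e+9*I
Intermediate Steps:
W(I) = I*√82 (W(I) = √(-82) = I*√82)
c = 94190752 + 11692*I*√82 (c = (8056 + I*√82)*(7097 + 4595) = (8056 + I*√82)*11692 = 94190752 + 11692*I*√82 ≈ 9.4191e+7 + 1.0588e+5*I)
(20592 + 5088)*(c - 6028) = (20592 + 5088)*((94190752 + 11692*I*√82) - 6028) = 25680*(94184724 + 11692*I*√82) = 2418663712320 + 300250560*I*√82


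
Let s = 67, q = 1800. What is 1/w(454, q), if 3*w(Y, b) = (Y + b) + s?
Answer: 3/2321 ≈ 0.0012925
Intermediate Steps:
w(Y, b) = 67/3 + Y/3 + b/3 (w(Y, b) = ((Y + b) + 67)/3 = (67 + Y + b)/3 = 67/3 + Y/3 + b/3)
1/w(454, q) = 1/(67/3 + (⅓)*454 + (⅓)*1800) = 1/(67/3 + 454/3 + 600) = 1/(2321/3) = 3/2321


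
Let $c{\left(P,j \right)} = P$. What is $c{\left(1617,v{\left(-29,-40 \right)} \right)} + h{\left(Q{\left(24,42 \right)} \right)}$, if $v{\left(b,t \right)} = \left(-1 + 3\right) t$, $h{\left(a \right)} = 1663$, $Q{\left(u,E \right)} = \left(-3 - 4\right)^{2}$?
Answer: $3280$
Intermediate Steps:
$Q{\left(u,E \right)} = 49$ ($Q{\left(u,E \right)} = \left(-7\right)^{2} = 49$)
$v{\left(b,t \right)} = 2 t$
$c{\left(1617,v{\left(-29,-40 \right)} \right)} + h{\left(Q{\left(24,42 \right)} \right)} = 1617 + 1663 = 3280$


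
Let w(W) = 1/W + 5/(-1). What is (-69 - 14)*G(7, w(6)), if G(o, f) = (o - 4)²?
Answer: -747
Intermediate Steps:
w(W) = -5 + 1/W (w(W) = 1/W + 5*(-1) = 1/W - 5 = -5 + 1/W)
G(o, f) = (-4 + o)²
(-69 - 14)*G(7, w(6)) = (-69 - 14)*(-4 + 7)² = -83*3² = -83*9 = -747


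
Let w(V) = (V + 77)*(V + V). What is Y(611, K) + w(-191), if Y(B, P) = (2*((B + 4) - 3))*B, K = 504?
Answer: 791412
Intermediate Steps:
w(V) = 2*V*(77 + V) (w(V) = (77 + V)*(2*V) = 2*V*(77 + V))
Y(B, P) = B*(2 + 2*B) (Y(B, P) = (2*((4 + B) - 3))*B = (2*(1 + B))*B = (2 + 2*B)*B = B*(2 + 2*B))
Y(611, K) + w(-191) = 2*611*(1 + 611) + 2*(-191)*(77 - 191) = 2*611*612 + 2*(-191)*(-114) = 747864 + 43548 = 791412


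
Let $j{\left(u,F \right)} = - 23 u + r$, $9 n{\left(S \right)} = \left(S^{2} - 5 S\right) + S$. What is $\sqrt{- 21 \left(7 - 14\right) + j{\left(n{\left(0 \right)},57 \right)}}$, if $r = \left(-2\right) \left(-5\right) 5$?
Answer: $\sqrt{197} \approx 14.036$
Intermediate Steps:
$r = 50$ ($r = 10 \cdot 5 = 50$)
$n{\left(S \right)} = - \frac{4 S}{9} + \frac{S^{2}}{9}$ ($n{\left(S \right)} = \frac{\left(S^{2} - 5 S\right) + S}{9} = \frac{S^{2} - 4 S}{9} = - \frac{4 S}{9} + \frac{S^{2}}{9}$)
$j{\left(u,F \right)} = 50 - 23 u$ ($j{\left(u,F \right)} = - 23 u + 50 = 50 - 23 u$)
$\sqrt{- 21 \left(7 - 14\right) + j{\left(n{\left(0 \right)},57 \right)}} = \sqrt{- 21 \left(7 - 14\right) + \left(50 - 23 \cdot \frac{1}{9} \cdot 0 \left(-4 + 0\right)\right)} = \sqrt{\left(-21\right) \left(-7\right) + \left(50 - 23 \cdot \frac{1}{9} \cdot 0 \left(-4\right)\right)} = \sqrt{147 + \left(50 - 0\right)} = \sqrt{147 + \left(50 + 0\right)} = \sqrt{147 + 50} = \sqrt{197}$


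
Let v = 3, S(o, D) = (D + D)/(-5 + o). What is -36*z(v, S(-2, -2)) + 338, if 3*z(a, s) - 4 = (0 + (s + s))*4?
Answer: 1646/7 ≈ 235.14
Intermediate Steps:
S(o, D) = 2*D/(-5 + o) (S(o, D) = (2*D)/(-5 + o) = 2*D/(-5 + o))
z(a, s) = 4/3 + 8*s/3 (z(a, s) = 4/3 + ((0 + (s + s))*4)/3 = 4/3 + ((0 + 2*s)*4)/3 = 4/3 + ((2*s)*4)/3 = 4/3 + (8*s)/3 = 4/3 + 8*s/3)
-36*z(v, S(-2, -2)) + 338 = -36*(4/3 + 8*(2*(-2)/(-5 - 2))/3) + 338 = -36*(4/3 + 8*(2*(-2)/(-7))/3) + 338 = -36*(4/3 + 8*(2*(-2)*(-⅐))/3) + 338 = -36*(4/3 + (8/3)*(4/7)) + 338 = -36*(4/3 + 32/21) + 338 = -36*20/7 + 338 = -720/7 + 338 = 1646/7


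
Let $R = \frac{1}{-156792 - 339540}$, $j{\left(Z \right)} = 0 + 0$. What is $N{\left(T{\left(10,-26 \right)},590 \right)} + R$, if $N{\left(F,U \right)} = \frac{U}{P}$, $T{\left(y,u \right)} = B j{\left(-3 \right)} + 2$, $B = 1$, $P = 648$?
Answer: $\frac{1016789}{1116747} \approx 0.91049$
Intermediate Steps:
$j{\left(Z \right)} = 0$
$R = - \frac{1}{496332}$ ($R = \frac{1}{-496332} = - \frac{1}{496332} \approx -2.0148 \cdot 10^{-6}$)
$T{\left(y,u \right)} = 2$ ($T{\left(y,u \right)} = 1 \cdot 0 + 2 = 0 + 2 = 2$)
$N{\left(F,U \right)} = \frac{U}{648}$
$N{\left(T{\left(10,-26 \right)},590 \right)} + R = \frac{1}{648} \cdot 590 - \frac{1}{496332} = \frac{295}{324} - \frac{1}{496332} = \frac{1016789}{1116747}$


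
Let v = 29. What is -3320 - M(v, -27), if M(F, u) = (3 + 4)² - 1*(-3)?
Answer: -3372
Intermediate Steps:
M(F, u) = 52 (M(F, u) = 7² + 3 = 49 + 3 = 52)
-3320 - M(v, -27) = -3320 - 1*52 = -3320 - 52 = -3372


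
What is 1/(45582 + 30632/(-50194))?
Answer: 25097/1143956138 ≈ 2.1939e-5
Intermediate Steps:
1/(45582 + 30632/(-50194)) = 1/(45582 + 30632*(-1/50194)) = 1/(45582 - 15316/25097) = 1/(1143956138/25097) = 25097/1143956138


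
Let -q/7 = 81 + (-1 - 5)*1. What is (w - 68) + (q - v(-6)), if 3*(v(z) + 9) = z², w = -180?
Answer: -776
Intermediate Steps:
v(z) = -9 + z²/3
q = -525 (q = -7*(81 + (-1 - 5)*1) = -7*(81 - 6*1) = -7*(81 - 6) = -7*75 = -525)
(w - 68) + (q - v(-6)) = (-180 - 68) + (-525 - (-9 + (⅓)*(-6)²)) = -248 + (-525 - (-9 + (⅓)*36)) = -248 + (-525 - (-9 + 12)) = -248 + (-525 - 1*3) = -248 + (-525 - 3) = -248 - 528 = -776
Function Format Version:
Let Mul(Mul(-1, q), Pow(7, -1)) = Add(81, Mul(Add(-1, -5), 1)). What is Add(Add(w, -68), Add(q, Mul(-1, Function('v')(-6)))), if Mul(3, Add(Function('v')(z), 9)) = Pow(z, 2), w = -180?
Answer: -776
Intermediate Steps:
Function('v')(z) = Add(-9, Mul(Rational(1, 3), Pow(z, 2)))
q = -525 (q = Mul(-7, Add(81, Mul(Add(-1, -5), 1))) = Mul(-7, Add(81, Mul(-6, 1))) = Mul(-7, Add(81, -6)) = Mul(-7, 75) = -525)
Add(Add(w, -68), Add(q, Mul(-1, Function('v')(-6)))) = Add(Add(-180, -68), Add(-525, Mul(-1, Add(-9, Mul(Rational(1, 3), Pow(-6, 2)))))) = Add(-248, Add(-525, Mul(-1, Add(-9, Mul(Rational(1, 3), 36))))) = Add(-248, Add(-525, Mul(-1, Add(-9, 12)))) = Add(-248, Add(-525, Mul(-1, 3))) = Add(-248, Add(-525, -3)) = Add(-248, -528) = -776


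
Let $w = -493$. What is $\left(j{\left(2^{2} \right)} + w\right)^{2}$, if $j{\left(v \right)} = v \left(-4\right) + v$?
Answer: $255025$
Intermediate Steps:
$j{\left(v \right)} = - 3 v$ ($j{\left(v \right)} = - 4 v + v = - 3 v$)
$\left(j{\left(2^{2} \right)} + w\right)^{2} = \left(- 3 \cdot 2^{2} - 493\right)^{2} = \left(\left(-3\right) 4 - 493\right)^{2} = \left(-12 - 493\right)^{2} = \left(-505\right)^{2} = 255025$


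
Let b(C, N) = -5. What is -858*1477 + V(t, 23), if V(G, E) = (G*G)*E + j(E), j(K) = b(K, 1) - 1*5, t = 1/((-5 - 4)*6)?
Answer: -3695376793/2916 ≈ -1.2673e+6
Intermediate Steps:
t = -1/54 (t = 1/(-9*6) = 1/(-54) = -1/54 ≈ -0.018519)
j(K) = -10 (j(K) = -5 - 1*5 = -5 - 5 = -10)
V(G, E) = -10 + E*G² (V(G, E) = (G*G)*E - 10 = G²*E - 10 = E*G² - 10 = -10 + E*G²)
-858*1477 + V(t, 23) = -858*1477 + (-10 + 23*(-1/54)²) = -1267266 + (-10 + 23*(1/2916)) = -1267266 + (-10 + 23/2916) = -1267266 - 29137/2916 = -3695376793/2916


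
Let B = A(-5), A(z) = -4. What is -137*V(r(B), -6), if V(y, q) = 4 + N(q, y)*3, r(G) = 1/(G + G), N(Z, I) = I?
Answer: -3973/8 ≈ -496.63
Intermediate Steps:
B = -4
r(G) = 1/(2*G)
V(y, q) = 4 + 3*y (V(y, q) = 4 + y*3 = 4 + 3*y)
-137*V(r(B), -6) = -137*(4 + 3*((½)/(-4))) = -137*(4 + 3*((½)*(-¼))) = -137*(4 + 3*(-⅛)) = -137*(4 - 3/8) = -137*29/8 = -3973/8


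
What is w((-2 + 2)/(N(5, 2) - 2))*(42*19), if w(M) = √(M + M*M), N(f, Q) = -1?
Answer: 0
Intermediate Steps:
w(M) = √(M + M²)
w((-2 + 2)/(N(5, 2) - 2))*(42*19) = √(((-2 + 2)/(-1 - 2))*(1 + (-2 + 2)/(-1 - 2)))*(42*19) = √((0/(-3))*(1 + 0/(-3)))*798 = √((0*(-⅓))*(1 + 0*(-⅓)))*798 = √(0*(1 + 0))*798 = √(0*1)*798 = √0*798 = 0*798 = 0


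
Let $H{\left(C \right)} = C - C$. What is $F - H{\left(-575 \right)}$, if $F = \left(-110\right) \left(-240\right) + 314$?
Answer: $26714$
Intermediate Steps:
$H{\left(C \right)} = 0$
$F = 26714$ ($F = 26400 + 314 = 26714$)
$F - H{\left(-575 \right)} = 26714 - 0 = 26714 + 0 = 26714$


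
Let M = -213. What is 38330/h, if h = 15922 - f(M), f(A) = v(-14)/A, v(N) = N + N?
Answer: 4082145/1695679 ≈ 2.4074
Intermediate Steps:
v(N) = 2*N
f(A) = -28/A (f(A) = (2*(-14))/A = -28/A)
h = 3391358/213 (h = 15922 - (-28)/(-213) = 15922 - (-28)*(-1)/213 = 15922 - 1*28/213 = 15922 - 28/213 = 3391358/213 ≈ 15922.)
38330/h = 38330/(3391358/213) = 38330*(213/3391358) = 4082145/1695679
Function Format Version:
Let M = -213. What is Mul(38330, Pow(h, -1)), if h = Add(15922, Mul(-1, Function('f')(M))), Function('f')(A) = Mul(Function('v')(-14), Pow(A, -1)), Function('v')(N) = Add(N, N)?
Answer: Rational(4082145, 1695679) ≈ 2.4074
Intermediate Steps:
Function('v')(N) = Mul(2, N)
Function('f')(A) = Mul(-28, Pow(A, -1)) (Function('f')(A) = Mul(Mul(2, -14), Pow(A, -1)) = Mul(-28, Pow(A, -1)))
h = Rational(3391358, 213) (h = Add(15922, Mul(-1, Mul(-28, Pow(-213, -1)))) = Add(15922, Mul(-1, Mul(-28, Rational(-1, 213)))) = Add(15922, Mul(-1, Rational(28, 213))) = Add(15922, Rational(-28, 213)) = Rational(3391358, 213) ≈ 15922.)
Mul(38330, Pow(h, -1)) = Mul(38330, Pow(Rational(3391358, 213), -1)) = Mul(38330, Rational(213, 3391358)) = Rational(4082145, 1695679)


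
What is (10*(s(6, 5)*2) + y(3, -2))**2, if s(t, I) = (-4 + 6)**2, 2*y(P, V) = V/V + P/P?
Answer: 6561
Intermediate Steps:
y(P, V) = 1 (y(P, V) = (V/V + P/P)/2 = (1 + 1)/2 = (1/2)*2 = 1)
s(t, I) = 4 (s(t, I) = 2**2 = 4)
(10*(s(6, 5)*2) + y(3, -2))**2 = (10*(4*2) + 1)**2 = (10*8 + 1)**2 = (80 + 1)**2 = 81**2 = 6561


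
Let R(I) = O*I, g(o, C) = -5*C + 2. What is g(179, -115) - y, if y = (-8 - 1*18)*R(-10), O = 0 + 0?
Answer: 577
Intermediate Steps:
O = 0
g(o, C) = 2 - 5*C
R(I) = 0 (R(I) = 0*I = 0)
y = 0 (y = (-8 - 1*18)*0 = (-8 - 18)*0 = -26*0 = 0)
g(179, -115) - y = (2 - 5*(-115)) - 1*0 = (2 + 575) + 0 = 577 + 0 = 577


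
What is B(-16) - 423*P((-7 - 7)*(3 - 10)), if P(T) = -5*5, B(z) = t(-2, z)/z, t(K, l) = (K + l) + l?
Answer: 84617/8 ≈ 10577.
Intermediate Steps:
t(K, l) = K + 2*l
B(z) = (-2 + 2*z)/z
P(T) = -25
B(-16) - 423*P((-7 - 7)*(3 - 10)) = (2 - 2/(-16)) - 423*(-25) = (2 - 2*(-1/16)) + 10575 = (2 + ⅛) + 10575 = 17/8 + 10575 = 84617/8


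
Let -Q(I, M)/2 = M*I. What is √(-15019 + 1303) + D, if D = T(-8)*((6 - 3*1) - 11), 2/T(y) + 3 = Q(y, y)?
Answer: 16/131 + 6*I*√381 ≈ 0.12214 + 117.12*I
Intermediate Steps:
Q(I, M) = -2*I*M (Q(I, M) = -2*M*I = -2*I*M)
T(y) = 2/(-3 - 2*y²) (T(y) = 2/(-3 - 2*y*y) = 2/(-3 - 2*y²))
D = 16/131 (D = (-2/(3 + 2*(-8)²))*((6 - 3*1) - 11) = (-2/(3 + 2*64))*((6 - 3) - 11) = (-2/(3 + 128))*(3 - 11) = -2/131*(-8) = 16/131 ≈ 0.12214)
√(-15019 + 1303) + D = √(-15019 + 1303) + 16/131 = √(-13716) + 16/131 = 6*I*√381 + 16/131 = 16/131 + 6*I*√381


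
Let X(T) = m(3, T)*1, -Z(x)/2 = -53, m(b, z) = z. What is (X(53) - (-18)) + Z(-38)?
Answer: 177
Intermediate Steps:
Z(x) = 106 (Z(x) = -2*(-53) = 106)
X(T) = T (X(T) = T*1 = T)
(X(53) - (-18)) + Z(-38) = (53 - (-18)) + 106 = (53 - 1*(-18)) + 106 = (53 + 18) + 106 = 71 + 106 = 177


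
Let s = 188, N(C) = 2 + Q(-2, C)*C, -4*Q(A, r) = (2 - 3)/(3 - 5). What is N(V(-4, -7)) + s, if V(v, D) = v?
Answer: 381/2 ≈ 190.50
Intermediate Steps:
Q(A, r) = -1/8 (Q(A, r) = -(2 - 3)/(4*(3 - 5)) = -(-1)/(4*(-2)) = -(-1)*(-1)/(4*2) = -1/4*1/2 = -1/8)
N(C) = 2 - C/8
N(V(-4, -7)) + s = (2 - 1/8*(-4)) + 188 = (2 + 1/2) + 188 = 5/2 + 188 = 381/2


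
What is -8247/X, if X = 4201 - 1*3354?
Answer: -8247/847 ≈ -9.7367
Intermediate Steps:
X = 847 (X = 4201 - 3354 = 847)
-8247/X = -8247/847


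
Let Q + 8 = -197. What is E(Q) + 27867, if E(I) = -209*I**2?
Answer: -8755358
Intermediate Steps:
Q = -205 (Q = -8 - 197 = -205)
E(Q) + 27867 = -209*(-205)**2 + 27867 = -209*42025 + 27867 = -8783225 + 27867 = -8755358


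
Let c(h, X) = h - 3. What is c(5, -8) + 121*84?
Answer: 10166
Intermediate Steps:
c(h, X) = -3 + h
c(5, -8) + 121*84 = (-3 + 5) + 121*84 = 2 + 10164 = 10166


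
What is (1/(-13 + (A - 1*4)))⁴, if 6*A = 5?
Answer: 1296/88529281 ≈ 1.4639e-5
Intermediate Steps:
A = ⅚ (A = (⅙)*5 = ⅚ ≈ 0.83333)
(1/(-13 + (A - 1*4)))⁴ = (1/(-13 + (⅚ - 1*4)))⁴ = (1/(-13 + (⅚ - 4)))⁴ = (1/(-13 - 19/6))⁴ = (1/(-97/6))⁴ = (-6/97)⁴ = 1296/88529281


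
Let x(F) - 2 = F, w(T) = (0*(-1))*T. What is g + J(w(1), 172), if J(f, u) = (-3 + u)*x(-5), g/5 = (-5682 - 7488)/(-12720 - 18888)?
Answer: -6059/12 ≈ -504.92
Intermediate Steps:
w(T) = 0 (w(T) = 0*T = 0)
g = 25/12 (g = 5*((-5682 - 7488)/(-12720 - 18888)) = 5*(-13170/(-31608)) = 5*(-13170*(-1/31608)) = 5*(5/12) = 25/12 ≈ 2.0833)
x(F) = 2 + F
J(f, u) = 9 - 3*u (J(f, u) = (-3 + u)*(2 - 5) = (-3 + u)*(-3) = 9 - 3*u)
g + J(w(1), 172) = 25/12 + (9 - 3*172) = 25/12 + (9 - 516) = 25/12 - 507 = -6059/12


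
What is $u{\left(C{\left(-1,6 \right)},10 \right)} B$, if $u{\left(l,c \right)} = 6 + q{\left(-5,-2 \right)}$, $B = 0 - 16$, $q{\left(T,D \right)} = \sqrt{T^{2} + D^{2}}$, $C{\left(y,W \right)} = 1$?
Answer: $-96 - 16 \sqrt{29} \approx -182.16$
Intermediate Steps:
$q{\left(T,D \right)} = \sqrt{D^{2} + T^{2}}$
$B = -16$ ($B = 0 - 16 = -16$)
$u{\left(l,c \right)} = 6 + \sqrt{29}$ ($u{\left(l,c \right)} = 6 + \sqrt{\left(-2\right)^{2} + \left(-5\right)^{2}} = 6 + \sqrt{4 + 25} = 6 + \sqrt{29}$)
$u{\left(C{\left(-1,6 \right)},10 \right)} B = \left(6 + \sqrt{29}\right) \left(-16\right) = -96 - 16 \sqrt{29}$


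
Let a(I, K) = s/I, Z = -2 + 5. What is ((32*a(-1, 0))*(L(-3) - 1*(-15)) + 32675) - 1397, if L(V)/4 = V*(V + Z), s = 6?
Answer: 28398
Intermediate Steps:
Z = 3
a(I, K) = 6/I
L(V) = 4*V*(3 + V) (L(V) = 4*(V*(V + 3)) = 4*(V*(3 + V)) = 4*V*(3 + V))
((32*a(-1, 0))*(L(-3) - 1*(-15)) + 32675) - 1397 = ((32*(6/(-1)))*(4*(-3)*(3 - 3) - 1*(-15)) + 32675) - 1397 = ((32*(6*(-1)))*(4*(-3)*0 + 15) + 32675) - 1397 = ((32*(-6))*(0 + 15) + 32675) - 1397 = (-192*15 + 32675) - 1397 = (-2880 + 32675) - 1397 = 29795 - 1397 = 28398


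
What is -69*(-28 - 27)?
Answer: 3795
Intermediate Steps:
-69*(-28 - 27) = -69*(-55) = 3795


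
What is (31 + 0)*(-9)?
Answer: -279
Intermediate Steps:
(31 + 0)*(-9) = 31*(-9) = -279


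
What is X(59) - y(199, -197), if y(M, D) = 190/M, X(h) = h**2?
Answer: 692529/199 ≈ 3480.0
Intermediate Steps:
X(59) - y(199, -197) = 59**2 - 190/199 = 3481 - 190/199 = 692529/199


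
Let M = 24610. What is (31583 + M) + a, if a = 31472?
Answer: 87665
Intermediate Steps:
(31583 + M) + a = (31583 + 24610) + 31472 = 56193 + 31472 = 87665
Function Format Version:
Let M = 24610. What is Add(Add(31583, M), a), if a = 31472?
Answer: 87665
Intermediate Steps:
Add(Add(31583, M), a) = Add(Add(31583, 24610), 31472) = Add(56193, 31472) = 87665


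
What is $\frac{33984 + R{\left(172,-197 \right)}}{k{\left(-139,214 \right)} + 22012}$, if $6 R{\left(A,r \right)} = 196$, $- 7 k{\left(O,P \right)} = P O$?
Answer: $\frac{71435}{55149} \approx 1.2953$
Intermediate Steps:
$k{\left(O,P \right)} = - \frac{O P}{7}$ ($k{\left(O,P \right)} = - \frac{P O}{7} = - \frac{O P}{7}$)
$R{\left(A,r \right)} = \frac{98}{3}$ ($R{\left(A,r \right)} = \frac{1}{6} \cdot 196 = \frac{98}{3}$)
$\frac{33984 + R{\left(172,-197 \right)}}{k{\left(-139,214 \right)} + 22012} = \frac{33984 + \frac{98}{3}}{\left(- \frac{1}{7}\right) \left(-139\right) 214 + 22012} = \frac{102050}{3 \left(\frac{29746}{7} + 22012\right)} = \frac{102050}{3 \cdot \frac{183830}{7}} = \frac{102050}{3} \cdot \frac{7}{183830} = \frac{71435}{55149}$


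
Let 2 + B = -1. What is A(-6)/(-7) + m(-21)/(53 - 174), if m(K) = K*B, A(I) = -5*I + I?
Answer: -3345/847 ≈ -3.9492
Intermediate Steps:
B = -3 (B = -2 - 1 = -3)
A(I) = -4*I
m(K) = -3*K (m(K) = K*(-3) = -3*K)
A(-6)/(-7) + m(-21)/(53 - 174) = -4*(-6)/(-7) + (-3*(-21))/(53 - 174) = 24*(-1/7) + 63/(-121) = -24/7 + 63*(-1/121) = -24/7 - 63/121 = -3345/847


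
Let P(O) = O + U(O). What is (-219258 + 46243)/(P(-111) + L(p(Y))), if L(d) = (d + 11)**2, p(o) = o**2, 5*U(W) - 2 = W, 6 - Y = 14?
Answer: -865075/27461 ≈ -31.502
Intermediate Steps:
Y = -8 (Y = 6 - 1*14 = 6 - 14 = -8)
U(W) = 2/5 + W/5
P(O) = 2/5 + 6*O/5 (P(O) = O + (2/5 + O/5) = 2/5 + 6*O/5)
L(d) = (11 + d)**2
(-219258 + 46243)/(P(-111) + L(p(Y))) = (-219258 + 46243)/((2/5 + (6/5)*(-111)) + (11 + (-8)**2)**2) = -173015/((2/5 - 666/5) + (11 + 64)**2) = -173015/(-664/5 + 75**2) = -173015/(-664/5 + 5625) = -173015/27461/5 = -173015*5/27461 = -865075/27461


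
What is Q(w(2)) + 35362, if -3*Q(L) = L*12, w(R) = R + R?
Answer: 35346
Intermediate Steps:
w(R) = 2*R
Q(L) = -4*L (Q(L) = -L*12/3 = -4*L)
Q(w(2)) + 35362 = -8*2 + 35362 = -4*4 + 35362 = -16 + 35362 = 35346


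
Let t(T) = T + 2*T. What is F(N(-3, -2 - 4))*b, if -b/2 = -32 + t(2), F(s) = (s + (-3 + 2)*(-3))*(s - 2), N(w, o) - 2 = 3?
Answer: 1248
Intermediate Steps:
N(w, o) = 5 (N(w, o) = 2 + 3 = 5)
F(s) = (-2 + s)*(3 + s) (F(s) = (s - 1*(-3))*(-2 + s) = (s + 3)*(-2 + s) = (3 + s)*(-2 + s) = (-2 + s)*(3 + s))
t(T) = 3*T
b = 52 (b = -2*(-32 + 3*2) = -2*(-32 + 6) = -2*(-26) = 52)
F(N(-3, -2 - 4))*b = (-6 + 5 + 5²)*52 = (-6 + 5 + 25)*52 = 24*52 = 1248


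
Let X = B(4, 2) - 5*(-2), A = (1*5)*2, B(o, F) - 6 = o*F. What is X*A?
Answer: 240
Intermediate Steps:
B(o, F) = 6 + F*o (B(o, F) = 6 + o*F = 6 + F*o)
A = 10 (A = 5*2 = 10)
X = 24 (X = (6 + 2*4) - 5*(-2) = (6 + 8) + 10 = 14 + 10 = 24)
X*A = 24*10 = 240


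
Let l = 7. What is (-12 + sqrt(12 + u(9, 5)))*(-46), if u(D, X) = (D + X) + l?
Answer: 552 - 46*sqrt(33) ≈ 287.75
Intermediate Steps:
u(D, X) = 7 + D + X (u(D, X) = (D + X) + 7 = 7 + D + X)
(-12 + sqrt(12 + u(9, 5)))*(-46) = (-12 + sqrt(12 + (7 + 9 + 5)))*(-46) = (-12 + sqrt(12 + 21))*(-46) = (-12 + sqrt(33))*(-46) = 552 - 46*sqrt(33)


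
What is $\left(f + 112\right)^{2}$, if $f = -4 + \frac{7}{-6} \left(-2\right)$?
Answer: $\frac{109561}{9} \approx 12173.0$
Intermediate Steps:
$f = - \frac{5}{3}$ ($f = -4 + 7 \left(- \frac{1}{6}\right) \left(-2\right) = -4 - - \frac{7}{3} = -4 + \frac{7}{3} = - \frac{5}{3} \approx -1.6667$)
$\left(f + 112\right)^{2} = \left(- \frac{5}{3} + 112\right)^{2} = \left(\frac{331}{3}\right)^{2} = \frac{109561}{9}$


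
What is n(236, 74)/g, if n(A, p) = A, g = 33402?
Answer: 118/16701 ≈ 0.0070654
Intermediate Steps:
n(236, 74)/g = 236/33402 = 236*(1/33402) = 118/16701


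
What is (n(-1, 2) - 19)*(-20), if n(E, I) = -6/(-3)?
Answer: 340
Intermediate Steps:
n(E, I) = 2 (n(E, I) = -6*(-⅓) = 2)
(n(-1, 2) - 19)*(-20) = (2 - 19)*(-20) = -17*(-20) = 340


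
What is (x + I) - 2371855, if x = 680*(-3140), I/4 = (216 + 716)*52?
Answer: -4313199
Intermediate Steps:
I = 193856 (I = 4*((216 + 716)*52) = 4*(932*52) = 4*48464 = 193856)
x = -2135200
(x + I) - 2371855 = (-2135200 + 193856) - 2371855 = -1941344 - 2371855 = -4313199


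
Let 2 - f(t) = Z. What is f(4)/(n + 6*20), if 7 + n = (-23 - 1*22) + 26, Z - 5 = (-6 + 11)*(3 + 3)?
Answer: -33/94 ≈ -0.35106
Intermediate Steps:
Z = 35 (Z = 5 + (-6 + 11)*(3 + 3) = 5 + 5*6 = 5 + 30 = 35)
f(t) = -33 (f(t) = 2 - 1*35 = 2 - 35 = -33)
n = -26 (n = -7 + ((-23 - 1*22) + 26) = -7 + ((-23 - 22) + 26) = -7 + (-45 + 26) = -7 - 19 = -26)
f(4)/(n + 6*20) = -33/(-26 + 6*20) = -33/(-26 + 120) = -33/94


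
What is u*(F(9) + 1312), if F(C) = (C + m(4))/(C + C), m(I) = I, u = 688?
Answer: 8128376/9 ≈ 9.0315e+5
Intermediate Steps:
F(C) = (4 + C)/(2*C) (F(C) = (C + 4)/(C + C) = (4 + C)/((2*C)) = (4 + C)*(1/(2*C)) = (4 + C)/(2*C))
u*(F(9) + 1312) = 688*((½)*(4 + 9)/9 + 1312) = 688*((½)*(⅑)*13 + 1312) = 688*(13/18 + 1312) = 688*(23629/18) = 8128376/9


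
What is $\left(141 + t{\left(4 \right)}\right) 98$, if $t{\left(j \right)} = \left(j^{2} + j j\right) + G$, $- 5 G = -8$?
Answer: $\frac{85554}{5} \approx 17111.0$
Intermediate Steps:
$G = \frac{8}{5}$ ($G = \left(- \frac{1}{5}\right) \left(-8\right) = \frac{8}{5} \approx 1.6$)
$t{\left(j \right)} = \frac{8}{5} + 2 j^{2}$ ($t{\left(j \right)} = \left(j^{2} + j j\right) + \frac{8}{5} = \left(j^{2} + j^{2}\right) + \frac{8}{5} = 2 j^{2} + \frac{8}{5} = \frac{8}{5} + 2 j^{2}$)
$\left(141 + t{\left(4 \right)}\right) 98 = \left(141 + \left(\frac{8}{5} + 2 \cdot 4^{2}\right)\right) 98 = \left(141 + \left(\frac{8}{5} + 2 \cdot 16\right)\right) 98 = \left(141 + \left(\frac{8}{5} + 32\right)\right) 98 = \left(141 + \frac{168}{5}\right) 98 = \frac{873}{5} \cdot 98 = \frac{85554}{5}$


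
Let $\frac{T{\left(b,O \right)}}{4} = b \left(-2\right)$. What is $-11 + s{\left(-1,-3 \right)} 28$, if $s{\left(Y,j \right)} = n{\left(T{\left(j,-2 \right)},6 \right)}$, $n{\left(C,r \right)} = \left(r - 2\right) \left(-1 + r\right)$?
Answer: $549$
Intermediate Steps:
$T{\left(b,O \right)} = - 8 b$ ($T{\left(b,O \right)} = 4 b \left(-2\right) = 4 \left(- 2 b\right) = - 8 b$)
$n{\left(C,r \right)} = \left(-1 + r\right) \left(-2 + r\right)$ ($n{\left(C,r \right)} = \left(-2 + r\right) \left(-1 + r\right) = \left(-1 + r\right) \left(-2 + r\right)$)
$s{\left(Y,j \right)} = 20$ ($s{\left(Y,j \right)} = 2 + 6^{2} - 18 = 2 + 36 - 18 = 20$)
$-11 + s{\left(-1,-3 \right)} 28 = -11 + 20 \cdot 28 = -11 + 560 = 549$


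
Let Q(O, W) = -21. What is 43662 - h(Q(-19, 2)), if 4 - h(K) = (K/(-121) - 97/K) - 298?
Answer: 110189938/2541 ≈ 43365.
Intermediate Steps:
h(K) = 302 + 97/K + K/121 (h(K) = 4 - ((K/(-121) - 97/K) - 298) = 4 - ((K*(-1/121) - 97/K) - 298) = 4 - ((-K/121 - 97/K) - 298) = 4 - ((-97/K - K/121) - 298) = 4 - (-298 - 97/K - K/121) = 4 + (298 + 97/K + K/121) = 302 + 97/K + K/121)
43662 - h(Q(-19, 2)) = 43662 - (302 + 97/(-21) + (1/121)*(-21)) = 43662 - (302 + 97*(-1/21) - 21/121) = 43662 - (302 - 97/21 - 21/121) = 43662 - 1*755204/2541 = 43662 - 755204/2541 = 110189938/2541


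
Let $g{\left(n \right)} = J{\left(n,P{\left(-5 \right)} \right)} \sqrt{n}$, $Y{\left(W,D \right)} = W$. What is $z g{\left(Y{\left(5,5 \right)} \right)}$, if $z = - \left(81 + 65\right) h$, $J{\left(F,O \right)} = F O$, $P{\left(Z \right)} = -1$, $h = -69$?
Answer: $- 50370 \sqrt{5} \approx -1.1263 \cdot 10^{5}$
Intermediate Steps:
$g{\left(n \right)} = - n^{\frac{3}{2}}$ ($g{\left(n \right)} = n \left(-1\right) \sqrt{n} = - n \sqrt{n} = - n^{\frac{3}{2}}$)
$z = 10074$ ($z = - \left(81 + 65\right) \left(-69\right) = - 146 \left(-69\right) = \left(-1\right) \left(-10074\right) = 10074$)
$z g{\left(Y{\left(5,5 \right)} \right)} = 10074 \left(- 5^{\frac{3}{2}}\right) = 10074 \left(- 5 \sqrt{5}\right) = - 50370 \sqrt{5}$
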